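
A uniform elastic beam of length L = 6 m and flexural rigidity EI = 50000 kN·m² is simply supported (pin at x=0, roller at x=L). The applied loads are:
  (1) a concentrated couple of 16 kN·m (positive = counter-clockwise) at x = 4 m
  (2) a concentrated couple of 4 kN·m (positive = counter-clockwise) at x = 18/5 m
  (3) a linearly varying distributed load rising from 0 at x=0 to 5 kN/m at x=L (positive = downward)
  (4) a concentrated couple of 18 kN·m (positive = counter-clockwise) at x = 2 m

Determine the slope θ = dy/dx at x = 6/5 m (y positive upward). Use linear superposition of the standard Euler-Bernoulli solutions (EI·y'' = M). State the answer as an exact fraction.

Load 1 — applied couple M₀=16 kN·m at a=4 m (b=L-a=2):
  θ_1 = (M₀x²/(2L)+C₁)/EI  [x≤a] with C₁=M₀(3b²-L²)/(6L)=-32/3 = (16·(6/5)²/(2·6)+(-32/3))/50000 = -41/234375 rad
Load 2 — applied couple M₀=4 kN·m at a=18/5 m (b=L-a=12/5):
  θ_2 = (M₀x²/(2L)+C₁)/EI  [x≤a] with C₁=M₀(3b²-L²)/(6L)=-52/25 = (4·(6/5)²/(2·6)+(-52/25))/50000 = -1/31250 rad
Load 3 — triangular load w₀=5 kN/m (0→w₀ over full span):
  θ_3 = -w₀(7L⁴-30L²x²+15x⁴)/(360LEI) = -5·(7·6⁴-30·6²·(6/5)²+15·(6/5)⁴)/(360·6·50000) = -273/781250 rad
Load 4 — applied couple M₀=18 kN·m at a=2 m (b=L-a=4):
  θ_4 = (M₀x²/(2L)+C₁)/EI  [x≤a] with C₁=M₀(3b²-L²)/(6L)=6 = (18·(6/5)²/(2·6)+6)/50000 = 51/312500 rad
Superposition: θ = Σ θ_i = -1843/4687500 rad ≈ -0.000393 rad

θ(6/5) = -1843/4687500 rad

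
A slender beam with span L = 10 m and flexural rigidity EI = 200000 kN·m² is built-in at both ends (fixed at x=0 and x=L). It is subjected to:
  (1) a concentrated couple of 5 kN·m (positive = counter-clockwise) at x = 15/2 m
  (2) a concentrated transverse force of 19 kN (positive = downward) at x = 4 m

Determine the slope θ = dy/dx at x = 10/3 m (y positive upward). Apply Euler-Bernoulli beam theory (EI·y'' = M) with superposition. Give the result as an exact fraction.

Load 1 — applied couple M₀=5 kN·m at a=15/2 m (b=L-a=5/2):
  θ_1 = (R_Ax²/2 - M_Ax)/EI  [x≤a] with R_A=9/16, M_A=25/16 = ((9/16)·(10/3)²/2 - (25/16)·(10/3))/200000 = -1/96000 rad
Load 2 — point force P=19 kN at a=4 m (b=L-a=6):
  θ_2 = -Pb²x(2aL-(3a+b)x)/(2L³EI)  [x≤a] = -19·6²·(10/3)·(2·4·10-(3·4+6)·(10/3))/(2·10³·200000) = -57/500000 rad
Superposition: θ = Σ θ_i = -1493/12000000 rad ≈ -0.000124 rad

θ(10/3) = -1493/12000000 rad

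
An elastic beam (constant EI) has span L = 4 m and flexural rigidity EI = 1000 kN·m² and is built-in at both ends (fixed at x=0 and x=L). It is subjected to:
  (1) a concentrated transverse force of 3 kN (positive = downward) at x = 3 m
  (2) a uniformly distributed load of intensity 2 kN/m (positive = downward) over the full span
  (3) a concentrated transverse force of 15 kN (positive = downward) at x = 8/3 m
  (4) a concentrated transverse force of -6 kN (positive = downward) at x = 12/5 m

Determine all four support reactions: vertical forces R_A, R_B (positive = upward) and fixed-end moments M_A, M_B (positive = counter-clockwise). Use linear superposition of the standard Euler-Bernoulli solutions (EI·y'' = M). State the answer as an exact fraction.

Load 1 — point force P=3 kN at a=3 m (b=L-a=1):
  R_A = Pb²(3a+b)/L³ = 3·1²·(3·3+1)/4³ = 15/32 kN
  M_A = Pab²/L² = 3·3·1²/4² = 9/16 kN·m
  R_B = Pa²(a+3b)/L³ = 3·3²·(3+3·1)/4³ = 81/32 kN
  M_B = -Pa²b/L² = -3·3²·1/4² = -27/16 kN·m
Load 2 — uniform load w=2 kN/m over full span:
  R_A = wL/2 = 2·4/2 = 4 kN
  M_A = wL²/12 = 2·4²/12 = 8/3 kN·m
  R_B = wL/2 = 2·4/2 = 4 kN
  M_B = -wL²/12 = -2·4²/12 = -8/3 kN·m
Load 3 — point force P=15 kN at a=8/3 m (b=L-a=4/3):
  R_A = Pb²(3a+b)/L³ = 15·(4/3)²·(3·(8/3)+(4/3))/4³ = 35/9 kN
  M_A = Pab²/L² = 15·(8/3)·(4/3)²/4² = 40/9 kN·m
  R_B = Pa²(a+3b)/L³ = 15·(8/3)²·((8/3)+3·(4/3))/4³ = 100/9 kN
  M_B = -Pa²b/L² = -15·(8/3)²·(4/3)/4² = -80/9 kN·m
Load 4 — point force P=-6 kN at a=12/5 m (b=L-a=8/5):
  R_A = Pb²(3a+b)/L³ = (-6)·(8/5)²·(3·(12/5)+(8/5))/4³ = -264/125 kN
  M_A = Pab²/L² = (-6)·(12/5)·(8/5)²/4² = -288/125 kN·m
  R_B = Pa²(a+3b)/L³ = (-6)·(12/5)²·((12/5)+3·(8/5))/4³ = -486/125 kN
  M_B = -Pa²b/L² = -(-6)·(12/5)²·(8/5)/4² = 432/125 kN·m
Superposition: R_A = 224843/36000 kN, M_A = 96653/18000 kN·m, R_B = 495157/36000 kN, M_B = -176167/18000 kN·m

R_A = 224843/36000 kN, M_A = 96653/18000 kN·m, R_B = 495157/36000 kN, M_B = -176167/18000 kN·m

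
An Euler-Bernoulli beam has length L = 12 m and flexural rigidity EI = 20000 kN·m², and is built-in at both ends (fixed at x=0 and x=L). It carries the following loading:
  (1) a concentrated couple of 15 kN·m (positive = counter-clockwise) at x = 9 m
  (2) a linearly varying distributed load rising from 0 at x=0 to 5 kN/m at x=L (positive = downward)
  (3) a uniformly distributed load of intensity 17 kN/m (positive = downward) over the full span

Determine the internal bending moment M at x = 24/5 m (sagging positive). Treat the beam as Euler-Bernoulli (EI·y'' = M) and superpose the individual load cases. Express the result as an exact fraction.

M(24/5) = 41337/400 kN·m

Load 1 — applied couple M₀=15 kN·m at a=9 m (b=L-a=3):
  M_1 = R_Ax - M_A  [x≤a] with R_A=45/32, M_A=75/16 = (45/32)·(24/5) - (75/16) = 33/16 kN·m
Load 2 — triangular load w₀=5 kN/m (0→w₀ over full span):
  M_2 = 3w₀Lx/20 - w₀L²/30 - w₀x³/(6L) = 3·5·12·(24/5)/20 - 5·12²/30 - 5·(24/5)³/(6·12) = 288/25 kN·m
Load 3 — uniform load w=17 kN/m over full span:
  M_3 = wLx/2 - wL²/12 - wx²/2 = 17·12·(24/5)/2 - 17·12²/12 - 17·(24/5)²/2 = 2244/25 kN·m
Superposition: M = Σ M_i = 41337/400 kN·m ≈ 103.342500 kN·m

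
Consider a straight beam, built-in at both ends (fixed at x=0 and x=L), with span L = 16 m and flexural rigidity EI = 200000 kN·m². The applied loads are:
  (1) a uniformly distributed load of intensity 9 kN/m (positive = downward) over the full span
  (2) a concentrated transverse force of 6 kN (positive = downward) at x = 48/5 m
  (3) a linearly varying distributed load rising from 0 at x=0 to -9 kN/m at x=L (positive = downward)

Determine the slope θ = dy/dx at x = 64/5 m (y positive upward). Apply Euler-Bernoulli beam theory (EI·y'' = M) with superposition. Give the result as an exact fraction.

θ(64/5) = 7908/9765625 rad

Load 1 — uniform load w=9 kN/m over full span:
  θ_1 = -wx(L-x)(L-2x)/(12EI) = -9·(64/5)·(16-(64/5))·(16-2·(64/5))/(12·200000) = 576/390625 rad
Load 2 — point force P=6 kN at a=48/5 m (b=L-a=32/5):
  θ_2 = Pa²(L-x)(2bL-(3b+a)(L-x))/(2L³EI)  [x>a] = 6·(48/5)²·(16-(64/5))·(2·(32/5)·16-(3·(32/5)+(48/5))·(16-(64/5)))/(2·16³·200000) = 1188/9765625 rad
Load 3 — triangular load w₀=-9 kN/m (0→w₀ over full span):
  θ_3 = -w₀(2x(L-x)(L-2x)(x+2L)+x²(L-x)²)/(120LEI) = -(-9)·(2·(64/5)·(16-(64/5))·(16-2·(64/5))·((64/5)+2·16)+(64/5)²·(16-(64/5))²)/(120·16·200000) = -1536/1953125 rad
Superposition: θ = Σ θ_i = 7908/9765625 rad ≈ 0.000810 rad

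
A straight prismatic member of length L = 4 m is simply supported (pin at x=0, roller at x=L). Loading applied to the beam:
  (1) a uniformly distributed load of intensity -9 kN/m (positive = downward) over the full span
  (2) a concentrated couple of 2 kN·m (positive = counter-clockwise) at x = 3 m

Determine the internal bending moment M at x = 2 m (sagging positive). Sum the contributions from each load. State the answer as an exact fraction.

M(2) = -17 kN·m

Load 1 — uniform load w=-9 kN/m over full span:
  M_1 = wx(L-x)/2 = (-9)·2·(4-2)/2 = -18 kN·m
Load 2 — applied couple M₀=2 kN·m at a=3 m (b=L-a=1):
  M_2 = M₀x/L  [x≤a] = 2·2/4 = 1 kN·m
Superposition: M = Σ M_i = -17 kN·m ≈ -17.000000 kN·m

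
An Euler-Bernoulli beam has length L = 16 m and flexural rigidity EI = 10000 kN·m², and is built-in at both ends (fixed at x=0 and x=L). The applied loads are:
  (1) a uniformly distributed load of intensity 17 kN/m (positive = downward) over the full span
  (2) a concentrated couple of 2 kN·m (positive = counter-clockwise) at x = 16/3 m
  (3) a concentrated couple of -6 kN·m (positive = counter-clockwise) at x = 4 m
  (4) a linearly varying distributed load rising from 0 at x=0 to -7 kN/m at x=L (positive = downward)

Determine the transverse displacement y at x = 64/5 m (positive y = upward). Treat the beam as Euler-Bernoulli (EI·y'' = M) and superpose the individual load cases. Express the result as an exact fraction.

Load 1 — uniform load w=17 kN/m over full span:
  y_1 = -wx²(L-x)²/(24EI) = -17·(64/5)²·(16-(64/5))²/(24·10000) = -139264/1171875 m
Load 2 — applied couple M₀=2 kN·m at a=16/3 m (b=L-a=32/3):
  y_2 = (R_Ax³/6 - M_Ax²/2 - M₀(x-a)²/2)/EI  [x>a] with R_A=1/6, M_A=0 = ((1/6)·(64/5)³/6 - 0·(64/5)²/2 - 2·((64/5)-(16/3))²/2)/10000 = 176/703125 m
Load 3 — applied couple M₀=-6 kN·m at a=4 m (b=L-a=12):
  y_3 = (R_Ax³/6 - M_Ax²/2 - M₀(x-a)²/2)/EI  [x>a] with R_A=-27/64, M_A=9/8 = ((-27/64)·(64/5)³/6 - (9/8)·(64/5)²/2 - (-6)·((64/5)-4)²/2)/10000 = -57/78125 m
Load 4 — triangular load w₀=-7 kN/m (0→w₀ over full span):
  y_4 = -w₀x²(L-x)²(x+2L)/(120LEI) = -(-7)·(64/5)²·(16-(64/5))²·((64/5)+2·16)/(120·16·10000) = 802816/29296875 m
Superposition: y = Σ y_i = -8078477/87890625 m ≈ -0.091915 m

y(64/5) = -8078477/87890625 m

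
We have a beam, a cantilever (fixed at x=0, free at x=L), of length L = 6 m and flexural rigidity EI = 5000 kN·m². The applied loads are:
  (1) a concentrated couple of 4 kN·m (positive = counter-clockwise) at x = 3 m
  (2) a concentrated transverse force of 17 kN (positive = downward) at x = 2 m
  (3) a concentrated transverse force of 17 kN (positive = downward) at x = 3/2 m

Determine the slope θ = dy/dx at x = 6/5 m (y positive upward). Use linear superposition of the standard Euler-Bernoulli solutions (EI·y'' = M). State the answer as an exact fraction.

θ(6/5) = -1053/125000 rad

Load 1 — applied couple M₀=4 kN·m at a=3 m (b=L-a=3):
  θ_1 = M₀x/EI  [x≤a] = 4·(6/5)/5000 = 3/3125 rad
Load 2 — point force P=17 kN at a=2 m (b=L-a=4):
  θ_2 = -Px(2a-x)/(2EI)  [x≤a] = -17·(6/5)·(2·2-(6/5))/(2·5000) = -357/62500 rad
Load 3 — point force P=17 kN at a=3/2 m (b=L-a=9/2):
  θ_3 = -Px(2a-x)/(2EI)  [x≤a] = -17·(6/5)·(2·(3/2)-(6/5))/(2·5000) = -459/125000 rad
Superposition: θ = Σ θ_i = -1053/125000 rad ≈ -0.008424 rad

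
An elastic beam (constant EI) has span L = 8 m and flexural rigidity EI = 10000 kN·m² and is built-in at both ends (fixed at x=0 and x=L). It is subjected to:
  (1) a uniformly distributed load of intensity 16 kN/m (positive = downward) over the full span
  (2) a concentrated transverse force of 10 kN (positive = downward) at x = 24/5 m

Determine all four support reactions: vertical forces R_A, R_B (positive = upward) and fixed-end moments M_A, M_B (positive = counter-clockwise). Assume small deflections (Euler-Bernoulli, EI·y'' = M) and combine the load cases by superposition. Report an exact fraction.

Load 1 — uniform load w=16 kN/m over full span:
  R_A = wL/2 = 16·8/2 = 64 kN
  M_A = wL²/12 = 16·8²/12 = 256/3 kN·m
  R_B = wL/2 = 16·8/2 = 64 kN
  M_B = -wL²/12 = -16·8²/12 = -256/3 kN·m
Load 2 — point force P=10 kN at a=24/5 m (b=L-a=16/5):
  R_A = Pb²(3a+b)/L³ = 10·(16/5)²·(3·(24/5)+(16/5))/8³ = 88/25 kN
  M_A = Pab²/L² = 10·(24/5)·(16/5)²/8² = 192/25 kN·m
  R_B = Pa²(a+3b)/L³ = 10·(24/5)²·((24/5)+3·(16/5))/8³ = 162/25 kN
  M_B = -Pa²b/L² = -10·(24/5)²·(16/5)/8² = -288/25 kN·m
Superposition: R_A = 1688/25 kN, M_A = 6976/75 kN·m, R_B = 1762/25 kN, M_B = -7264/75 kN·m

R_A = 1688/25 kN, M_A = 6976/75 kN·m, R_B = 1762/25 kN, M_B = -7264/75 kN·m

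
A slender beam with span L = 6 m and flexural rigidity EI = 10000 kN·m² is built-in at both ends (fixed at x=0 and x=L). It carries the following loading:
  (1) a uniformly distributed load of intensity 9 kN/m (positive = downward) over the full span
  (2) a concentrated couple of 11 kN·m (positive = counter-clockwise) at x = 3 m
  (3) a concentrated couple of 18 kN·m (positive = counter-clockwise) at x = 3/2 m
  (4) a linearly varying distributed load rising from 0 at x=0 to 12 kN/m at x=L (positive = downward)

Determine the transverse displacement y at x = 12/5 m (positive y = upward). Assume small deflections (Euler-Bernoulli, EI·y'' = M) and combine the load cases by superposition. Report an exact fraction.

Load 1 — uniform load w=9 kN/m over full span:
  y_1 = -wx²(L-x)²/(24EI) = -9·(12/5)²·(6-(12/5))²/(24·10000) = -2187/781250 m
Load 2 — applied couple M₀=11 kN·m at a=3 m (b=L-a=3):
  y_2 = (R_Ax³/6 - M_Ax²/2)/EI  [x≤a] with R_A=11/4, M_A=11/4 = ((11/4)·(12/5)³/6 - (11/4)·(12/5)²/2)/10000 = -99/625000 m
Load 3 — applied couple M₀=18 kN·m at a=3/2 m (b=L-a=9/2):
  y_3 = (R_Ax³/6 - M_Ax²/2 - M₀(x-a)²/2)/EI  [x>a] with R_A=27/8, M_A=-27/8 = ((27/8)·(12/5)³/6 - (-27/8)·(12/5)²/2 - 18·((12/5)-(3/2))²/2)/10000 = 5103/5000000 m
Load 4 — triangular load w₀=12 kN/m (0→w₀ over full span):
  y_4 = -w₀x²(L-x)²(x+2L)/(120LEI) = -12·(12/5)²·(6-(12/5))²·((12/5)+2·6)/(120·6·10000) = -17496/9765625 m
Superposition: y = Σ y_i = -2330469/625000000 m ≈ -0.003729 m

y(12/5) = -2330469/625000000 m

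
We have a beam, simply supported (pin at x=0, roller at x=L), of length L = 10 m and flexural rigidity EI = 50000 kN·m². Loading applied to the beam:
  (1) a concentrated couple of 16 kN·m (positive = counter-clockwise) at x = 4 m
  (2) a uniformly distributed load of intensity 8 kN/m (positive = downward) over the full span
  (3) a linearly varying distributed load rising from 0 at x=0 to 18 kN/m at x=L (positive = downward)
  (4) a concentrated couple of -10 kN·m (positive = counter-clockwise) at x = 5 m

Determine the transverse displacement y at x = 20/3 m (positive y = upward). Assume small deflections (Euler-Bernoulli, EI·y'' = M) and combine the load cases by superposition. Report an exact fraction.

Load 1 — applied couple M₀=16 kN·m at a=4 m (b=L-a=6):
  y_1 = (M₀x³/(6L)-M₀(x-a)²/2+C₁x)/EI  [x>a] with C₁=M₀(3b²-L²)/(6L)=32/15 = (16·(20/3)³/(6·10)-16·((20/3)-4)²/2+(32/15)·(20/3))/50000 = 184/253125 m
Load 2 — uniform load w=8 kN/m over full span:
  y_2 = -wx(L³-2Lx²+x³)/(24EI) = -8·(20/3)·(10³-2·10·(20/3)²+(20/3)³)/(24·50000) = -22/1215 m
Load 3 — triangular load w₀=18 kN/m (0→w₀ over full span):
  y_3 = -w₀x(7L⁴-10L²x²+3x⁴)/(360LEI) = -18·(20/3)·(7·10⁴-10·10²·(20/3)²+3·(20/3)⁴)/(360·10·50000) = -17/810 m
Load 4 — applied couple M₀=-10 kN·m at a=5 m (b=L-a=5):
  y_4 = (M₀x³/(6L)-M₀(x-a)²/2+C₁x)/EI  [x>a] with C₁=M₀(3b²-L²)/(6L)=25/6 = ((-10)·(20/3)³/(6·10)-(-10)·((20/3)-5)²/2+(25/6)·(20/3))/50000 = -1/6480 m
Superposition: y = Σ y_i = -468043/12150000 m ≈ -0.038522 m

y(20/3) = -468043/12150000 m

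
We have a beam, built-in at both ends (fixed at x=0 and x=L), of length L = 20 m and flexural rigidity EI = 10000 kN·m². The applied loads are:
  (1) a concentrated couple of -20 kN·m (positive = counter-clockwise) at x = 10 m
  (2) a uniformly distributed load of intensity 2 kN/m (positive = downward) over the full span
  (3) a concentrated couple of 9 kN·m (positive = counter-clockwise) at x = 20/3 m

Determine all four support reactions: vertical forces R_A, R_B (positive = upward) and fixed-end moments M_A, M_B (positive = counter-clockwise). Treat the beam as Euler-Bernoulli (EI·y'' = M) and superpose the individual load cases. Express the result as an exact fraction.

Load 1 — applied couple M₀=-20 kN·m at a=10 m (b=L-a=10):
  R_A = 6M₀ab/L³ = 6·(-20)·10·10/20³ = -3/2 kN
  M_A = M₀b(2a-b)/L² = (-20)·10·(2·10-10)/20² = -5 kN·m
  R_B = -6M₀ab/L³ = -6·(-20)·10·10/20³ = 3/2 kN
  M_B = M₀a(2b-a)/L² = (-20)·10·(2·10-10)/20² = -5 kN·m
Load 2 — uniform load w=2 kN/m over full span:
  R_A = wL/2 = 2·20/2 = 20 kN
  M_A = wL²/12 = 2·20²/12 = 200/3 kN·m
  R_B = wL/2 = 2·20/2 = 20 kN
  M_B = -wL²/12 = -2·20²/12 = -200/3 kN·m
Load 3 — applied couple M₀=9 kN·m at a=20/3 m (b=L-a=40/3):
  R_A = 6M₀ab/L³ = 6·9·(20/3)·(40/3)/20³ = 3/5 kN
  M_A = M₀b(2a-b)/L² = 9·(40/3)·(2·(20/3)-(40/3))/20² = 0 kN·m
  R_B = -6M₀ab/L³ = -6·9·(20/3)·(40/3)/20³ = -3/5 kN
  M_B = M₀a(2b-a)/L² = 9·(20/3)·(2·(40/3)-(20/3))/20² = 3 kN·m
Superposition: R_A = 191/10 kN, M_A = 185/3 kN·m, R_B = 209/10 kN, M_B = -206/3 kN·m

R_A = 191/10 kN, M_A = 185/3 kN·m, R_B = 209/10 kN, M_B = -206/3 kN·m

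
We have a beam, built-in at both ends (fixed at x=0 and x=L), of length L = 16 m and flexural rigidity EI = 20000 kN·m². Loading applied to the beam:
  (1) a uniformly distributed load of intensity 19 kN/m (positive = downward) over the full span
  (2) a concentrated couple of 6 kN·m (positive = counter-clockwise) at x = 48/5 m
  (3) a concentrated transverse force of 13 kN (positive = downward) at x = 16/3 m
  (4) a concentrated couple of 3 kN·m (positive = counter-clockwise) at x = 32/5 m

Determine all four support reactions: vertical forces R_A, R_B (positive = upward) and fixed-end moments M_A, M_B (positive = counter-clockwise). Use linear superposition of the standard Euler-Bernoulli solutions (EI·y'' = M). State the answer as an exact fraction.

R_A = 438587/2700 kN, M_A = 295939/675 kN·m, R_B = 417313/2700 kN, M_B = -282866/675 kN·m

Load 1 — uniform load w=19 kN/m over full span:
  R_A = wL/2 = 19·16/2 = 152 kN
  M_A = wL²/12 = 19·16²/12 = 1216/3 kN·m
  R_B = wL/2 = 19·16/2 = 152 kN
  M_B = -wL²/12 = -19·16²/12 = -1216/3 kN·m
Load 2 — applied couple M₀=6 kN·m at a=48/5 m (b=L-a=32/5):
  R_A = 6M₀ab/L³ = 6·6·(48/5)·(32/5)/16³ = 27/50 kN
  M_A = M₀b(2a-b)/L² = 6·(32/5)·(2·(48/5)-(32/5))/16² = 48/25 kN·m
  R_B = -6M₀ab/L³ = -6·6·(48/5)·(32/5)/16³ = -27/50 kN
  M_B = M₀a(2b-a)/L² = 6·(48/5)·(2·(32/5)-(48/5))/16² = 18/25 kN·m
Load 3 — point force P=13 kN at a=16/3 m (b=L-a=32/3):
  R_A = Pb²(3a+b)/L³ = 13·(32/3)²·(3·(16/3)+(32/3))/16³ = 260/27 kN
  M_A = Pab²/L² = 13·(16/3)·(32/3)²/16² = 832/27 kN·m
  R_B = Pa²(a+3b)/L³ = 13·(16/3)²·((16/3)+3·(32/3))/16³ = 91/27 kN
  M_B = -Pa²b/L² = -13·(16/3)²·(32/3)/16² = -416/27 kN·m
Load 4 — applied couple M₀=3 kN·m at a=32/5 m (b=L-a=48/5):
  R_A = 6M₀ab/L³ = 6·3·(32/5)·(48/5)/16³ = 27/100 kN
  M_A = M₀b(2a-b)/L² = 3·(48/5)·(2·(32/5)-(48/5))/16² = 9/25 kN·m
  R_B = -6M₀ab/L³ = -6·3·(32/5)·(48/5)/16³ = -27/100 kN
  M_B = M₀a(2b-a)/L² = 3·(32/5)·(2·(48/5)-(32/5))/16² = 24/25 kN·m
Superposition: R_A = 438587/2700 kN, M_A = 295939/675 kN·m, R_B = 417313/2700 kN, M_B = -282866/675 kN·m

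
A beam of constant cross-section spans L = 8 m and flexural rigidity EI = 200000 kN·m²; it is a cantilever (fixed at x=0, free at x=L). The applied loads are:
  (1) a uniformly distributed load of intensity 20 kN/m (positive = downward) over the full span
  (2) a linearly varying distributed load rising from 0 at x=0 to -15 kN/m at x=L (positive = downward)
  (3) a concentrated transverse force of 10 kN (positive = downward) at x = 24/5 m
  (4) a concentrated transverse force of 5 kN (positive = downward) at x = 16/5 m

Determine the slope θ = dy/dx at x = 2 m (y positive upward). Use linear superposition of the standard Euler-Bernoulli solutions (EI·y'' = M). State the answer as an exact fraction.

Load 1 — uniform load w=20 kN/m over full span:
  θ_1 = -wx(x²-3Lx+3L²)/(6EI) = -20·2·(2²-3·8·2+3·8²)/(6·200000) = -37/7500 rad
Load 2 — triangular load w₀=-15 kN/m (0→w₀ over full span):
  θ_2 = (w₀Lx²/4-w₀L²x/3-w₀x⁴/(24L))/EI = ((-15)·8·2²/4-(-15)·8²·2/3-(-15)·2⁴/(24·8))/200000 = 417/160000 rad
Load 3 — point force P=10 kN at a=24/5 m (b=L-a=16/5):
  θ_3 = -Px(2a-x)/(2EI)  [x≤a] = -10·2·(2·(24/5)-2)/(2·200000) = -19/50000 rad
Load 4 — point force P=5 kN at a=16/5 m (b=L-a=24/5):
  θ_4 = -Px(2a-x)/(2EI)  [x≤a] = -5·2·(2·(16/5)-2)/(2·200000) = -11/100000 rad
Superposition: θ = Σ θ_i = -6761/2400000 rad ≈ -0.002817 rad

θ(2) = -6761/2400000 rad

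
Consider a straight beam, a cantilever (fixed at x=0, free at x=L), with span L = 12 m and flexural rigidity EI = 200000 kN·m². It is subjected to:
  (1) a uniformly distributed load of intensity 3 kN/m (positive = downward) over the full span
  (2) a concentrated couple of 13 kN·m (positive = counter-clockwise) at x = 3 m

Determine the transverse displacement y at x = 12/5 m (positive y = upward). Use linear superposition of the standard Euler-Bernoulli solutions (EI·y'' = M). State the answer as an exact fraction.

Load 1 — uniform load w=3 kN/m over full span:
  y_1 = -wx²(x²-4Lx+6L²)/(24EI) = -3·(12/5)²·((12/5)²-4·12·(12/5)+6·12²)/(24·200000) = -10611/3906250 m
Load 2 — applied couple M₀=13 kN·m at a=3 m (b=L-a=9):
  y_2 = M₀x²/(2EI)  [x≤a] = 13·(12/5)²/(2·200000) = 117/625000 m
Superposition: y = Σ y_i = -39519/15625000 m ≈ -0.002529 m

y(12/5) = -39519/15625000 m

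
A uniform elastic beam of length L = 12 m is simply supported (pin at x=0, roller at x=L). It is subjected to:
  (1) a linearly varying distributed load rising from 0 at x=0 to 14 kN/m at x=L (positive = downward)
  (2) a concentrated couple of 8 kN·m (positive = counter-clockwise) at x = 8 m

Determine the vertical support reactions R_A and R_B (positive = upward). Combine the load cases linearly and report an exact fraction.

Load 1 — triangular load w₀=14 kN/m (0→w₀ over full span):
  R_A = w₀L/6 = 14·12/6 = 28 kN
  R_B = w₀L/3 = 14·12/3 = 56 kN
Load 2 — applied couple M₀=8 kN·m at a=8 m (b=L-a=4):
  R_A = M₀/L = 8/12 = 2/3 kN
  R_B = -M₀/L = -8/12 = -2/3 kN
Superposition: R_A = 86/3 kN, R_B = 166/3 kN

R_A = 86/3 kN, R_B = 166/3 kN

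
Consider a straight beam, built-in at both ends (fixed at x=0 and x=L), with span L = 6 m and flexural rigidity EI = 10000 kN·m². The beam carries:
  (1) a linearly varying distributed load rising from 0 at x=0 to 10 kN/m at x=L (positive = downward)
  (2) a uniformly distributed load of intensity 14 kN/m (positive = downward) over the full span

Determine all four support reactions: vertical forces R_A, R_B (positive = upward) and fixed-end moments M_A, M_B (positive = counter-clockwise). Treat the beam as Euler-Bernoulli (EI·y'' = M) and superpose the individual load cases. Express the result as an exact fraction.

Load 1 — triangular load w₀=10 kN/m (0→w₀ over full span):
  R_A = 3w₀L/20 = 3·10·6/20 = 9 kN
  M_A = w₀L²/30 = 10·6²/30 = 12 kN·m
  R_B = 7w₀L/20 = 7·10·6/20 = 21 kN
  M_B = -w₀L²/20 = -10·6²/20 = -18 kN·m
Load 2 — uniform load w=14 kN/m over full span:
  R_A = wL/2 = 14·6/2 = 42 kN
  M_A = wL²/12 = 14·6²/12 = 42 kN·m
  R_B = wL/2 = 14·6/2 = 42 kN
  M_B = -wL²/12 = -14·6²/12 = -42 kN·m
Superposition: R_A = 51 kN, M_A = 54 kN·m, R_B = 63 kN, M_B = -60 kN·m

R_A = 51 kN, M_A = 54 kN·m, R_B = 63 kN, M_B = -60 kN·m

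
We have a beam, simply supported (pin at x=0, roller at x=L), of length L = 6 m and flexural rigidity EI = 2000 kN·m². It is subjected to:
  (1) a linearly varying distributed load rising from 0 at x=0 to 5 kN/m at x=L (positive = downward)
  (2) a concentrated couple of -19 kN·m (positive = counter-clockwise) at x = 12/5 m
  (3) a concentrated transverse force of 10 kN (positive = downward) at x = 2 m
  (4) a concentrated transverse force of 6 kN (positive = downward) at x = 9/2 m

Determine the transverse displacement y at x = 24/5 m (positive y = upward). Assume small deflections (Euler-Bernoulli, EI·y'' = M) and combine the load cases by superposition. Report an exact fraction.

Load 1 — triangular load w₀=5 kN/m (0→w₀ over full span):
  y_1 = -w₀x(7L⁴-10L²x²+3x⁴)/(360LEI) = -5·(24/5)·(7·6⁴-10·6²·(24/5)²+3·(24/5)⁴)/(360·6·2000) = -10287/781250 m
Load 2 — applied couple M₀=-19 kN·m at a=12/5 m (b=L-a=18/5):
  y_2 = (M₀x³/(6L)-M₀(x-a)²/2+C₁x)/EI  [x>a] with C₁=M₀(3b²-L²)/(6L)=-38/25 = ((-19)·(24/5)³/(6·6)-(-19)·((24/5)-(12/5))²/2+(-38/25)·(24/5))/2000 = -171/31250 m
Load 3 — point force P=10 kN at a=2 m (b=L-a=4):
  y_3 = -Pa(L-x)(2Lx-a²-x²)/(6LEI)  [x>a] = -10·2·(6-(24/5))·(2·6·(24/5)-2²-(24/5)²)/(6·6·2000) = -191/18750 m
Load 4 — point force P=6 kN at a=9/2 m (b=L-a=3/2):
  y_4 = -Pa(L-x)(2Lx-a²-x²)/(6LEI)  [x>a] = -6·(9/2)·(6-(24/5))·(2·6·(24/5)-(9/2)²-(24/5)²)/(6·6·2000) = -12879/2000000 m
Superposition: y = Σ y_i = -5289829/150000000 m ≈ -0.035266 m

y(24/5) = -5289829/150000000 m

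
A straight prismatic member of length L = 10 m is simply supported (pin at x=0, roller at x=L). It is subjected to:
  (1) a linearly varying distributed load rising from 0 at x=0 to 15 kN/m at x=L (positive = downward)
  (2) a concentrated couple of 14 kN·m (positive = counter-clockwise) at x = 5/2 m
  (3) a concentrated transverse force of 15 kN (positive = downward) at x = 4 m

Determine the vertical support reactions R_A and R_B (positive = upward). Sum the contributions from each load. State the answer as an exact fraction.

R_A = 177/5 kN, R_B = 273/5 kN

Load 1 — triangular load w₀=15 kN/m (0→w₀ over full span):
  R_A = w₀L/6 = 15·10/6 = 25 kN
  R_B = w₀L/3 = 15·10/3 = 50 kN
Load 2 — applied couple M₀=14 kN·m at a=5/2 m (b=L-a=15/2):
  R_A = M₀/L = 14/10 = 7/5 kN
  R_B = -M₀/L = -14/10 = -7/5 kN
Load 3 — point force P=15 kN at a=4 m (b=L-a=6):
  R_A = Pb/L = 15·6/10 = 9 kN
  R_B = Pa/L = 15·4/10 = 6 kN
Superposition: R_A = 177/5 kN, R_B = 273/5 kN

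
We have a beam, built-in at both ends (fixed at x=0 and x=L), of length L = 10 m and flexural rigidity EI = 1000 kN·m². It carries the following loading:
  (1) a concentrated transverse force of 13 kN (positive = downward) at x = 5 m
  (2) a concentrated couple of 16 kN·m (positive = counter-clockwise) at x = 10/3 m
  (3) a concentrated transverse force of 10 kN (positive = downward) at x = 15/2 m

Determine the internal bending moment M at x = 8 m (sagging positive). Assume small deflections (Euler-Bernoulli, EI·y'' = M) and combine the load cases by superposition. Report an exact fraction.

M(8) = 151/240 kN·m

Load 1 — point force P=13 kN at a=5 m (b=L-a=5):
  M_1 = Pa²(a+3b)(L-x)/L³ - Pa²b/L²  [x>a] = 13·5²·(5+3·5)·(10-8)/10³ - 13·5²·5/10² = -13/4 kN·m
Load 2 — applied couple M₀=16 kN·m at a=10/3 m (b=L-a=20/3):
  M_2 = R_Ax - M_A - M₀  [x>a] with R_A=32/15, M_A=0 = (32/15)·8 - 0 - 16 = 16/15 kN·m
Load 3 — point force P=10 kN at a=15/2 m (b=L-a=5/2):
  M_3 = Pa²(a+3b)(L-x)/L³ - Pa²b/L²  [x>a] = 10·(15/2)²·((15/2)+3·(5/2))·(10-8)/10³ - 10·(15/2)²·(5/2)/10² = 45/16 kN·m
Superposition: M = Σ M_i = 151/240 kN·m ≈ 0.629167 kN·m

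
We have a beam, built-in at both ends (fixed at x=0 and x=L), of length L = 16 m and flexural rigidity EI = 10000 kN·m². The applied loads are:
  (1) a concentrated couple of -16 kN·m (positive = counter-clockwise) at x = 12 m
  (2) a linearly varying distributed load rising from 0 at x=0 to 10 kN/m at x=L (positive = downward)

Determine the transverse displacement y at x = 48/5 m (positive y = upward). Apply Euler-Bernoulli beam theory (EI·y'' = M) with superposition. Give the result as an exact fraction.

Load 1 — applied couple M₀=-16 kN·m at a=12 m (b=L-a=4):
  y_1 = (R_Ax³/6 - M_Ax²/2)/EI  [x≤a] with R_A=-9/8, M_A=-5 = ((-9/8)·(48/5)³/6 - (-5)·(48/5)²/2)/10000 = 504/78125 m
Load 2 — triangular load w₀=10 kN/m (0→w₀ over full span):
  y_2 = -w₀x²(L-x)²(x+2L)/(120LEI) = -10·(48/5)²·(16-(48/5))²·((48/5)+2·16)/(120·16·10000) = -159744/1953125 m
Superposition: y = Σ y_i = -147144/1953125 m ≈ -0.075338 m

y(48/5) = -147144/1953125 m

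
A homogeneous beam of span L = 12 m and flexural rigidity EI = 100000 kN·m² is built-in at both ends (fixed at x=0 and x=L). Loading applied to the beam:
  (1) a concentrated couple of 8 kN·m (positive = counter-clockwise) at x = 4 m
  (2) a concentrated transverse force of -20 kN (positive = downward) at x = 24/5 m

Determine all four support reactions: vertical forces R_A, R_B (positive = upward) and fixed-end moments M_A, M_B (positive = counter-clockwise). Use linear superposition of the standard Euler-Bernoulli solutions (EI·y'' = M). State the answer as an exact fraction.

Load 1 — applied couple M₀=8 kN·m at a=4 m (b=L-a=8):
  R_A = 6M₀ab/L³ = 6·8·4·8/12³ = 8/9 kN
  M_A = M₀b(2a-b)/L² = 8·8·(2·4-8)/12² = 0 kN·m
  R_B = -6M₀ab/L³ = -6·8·4·8/12³ = -8/9 kN
  M_B = M₀a(2b-a)/L² = 8·4·(2·8-4)/12² = 8/3 kN·m
Load 2 — point force P=-20 kN at a=24/5 m (b=L-a=36/5):
  R_A = Pb²(3a+b)/L³ = (-20)·(36/5)²·(3·(24/5)+(36/5))/12³ = -324/25 kN
  M_A = Pab²/L² = (-20)·(24/5)·(36/5)²/12² = -864/25 kN·m
  R_B = Pa²(a+3b)/L³ = (-20)·(24/5)²·((24/5)+3·(36/5))/12³ = -176/25 kN
  M_B = -Pa²b/L² = -(-20)·(24/5)²·(36/5)/12² = 576/25 kN·m
Superposition: R_A = -2716/225 kN, M_A = -864/25 kN·m, R_B = -1784/225 kN, M_B = 1928/75 kN·m

R_A = -2716/225 kN, M_A = -864/25 kN·m, R_B = -1784/225 kN, M_B = 1928/75 kN·m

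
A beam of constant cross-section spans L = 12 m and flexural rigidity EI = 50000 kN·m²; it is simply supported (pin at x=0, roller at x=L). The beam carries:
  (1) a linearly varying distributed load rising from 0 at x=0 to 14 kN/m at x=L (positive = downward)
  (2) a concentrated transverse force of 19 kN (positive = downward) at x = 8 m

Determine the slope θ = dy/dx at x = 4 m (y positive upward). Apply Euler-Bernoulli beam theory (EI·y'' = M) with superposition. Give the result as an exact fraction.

Load 1 — triangular load w₀=14 kN/m (0→w₀ over full span):
  θ_1 = -w₀(7L⁴-30L²x²+15x⁴)/(360LEI) = -14·(7·12⁴-30·12²·4²+15·4⁴)/(360·12·50000) = -728/140625 rad
Load 2 — point force P=19 kN at a=8 m (b=L-a=4):
  θ_2 = -Pb(L²-b²-3x²)/(6LEI)  [x≤a] = -19·4·(12²-4²-3·4²)/(6·12·50000) = -19/11250 rad
Superposition: θ = Σ θ_i = -1931/281250 rad ≈ -0.006866 rad

θ(4) = -1931/281250 rad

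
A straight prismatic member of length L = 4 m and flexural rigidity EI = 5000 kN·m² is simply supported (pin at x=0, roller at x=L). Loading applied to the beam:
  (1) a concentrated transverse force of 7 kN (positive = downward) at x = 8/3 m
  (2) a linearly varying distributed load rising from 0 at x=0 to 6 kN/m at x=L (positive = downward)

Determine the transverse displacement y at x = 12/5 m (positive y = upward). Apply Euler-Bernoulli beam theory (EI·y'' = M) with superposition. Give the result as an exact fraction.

y(12/5) = -927988/263671875 m

Load 1 — point force P=7 kN at a=8/3 m (b=L-a=4/3):
  y_1 = -Pbx(L²-b²-x²)/(6LEI)  [x≤a] = -7·(4/3)·(12/5)·(4²-(4/3)²-(12/5)²)/(6·4·5000) = -3332/2109375 m
Load 2 — triangular load w₀=6 kN/m (0→w₀ over full span):
  y_2 = -w₀x(7L⁴-10L²x²+3x⁴)/(360LEI) = -6·(12/5)·(7·4⁴-10·4²·(12/5)²+3·(12/5)⁴)/(360·4·5000) = -18944/9765625 m
Superposition: y = Σ y_i = -927988/263671875 m ≈ -0.003519 m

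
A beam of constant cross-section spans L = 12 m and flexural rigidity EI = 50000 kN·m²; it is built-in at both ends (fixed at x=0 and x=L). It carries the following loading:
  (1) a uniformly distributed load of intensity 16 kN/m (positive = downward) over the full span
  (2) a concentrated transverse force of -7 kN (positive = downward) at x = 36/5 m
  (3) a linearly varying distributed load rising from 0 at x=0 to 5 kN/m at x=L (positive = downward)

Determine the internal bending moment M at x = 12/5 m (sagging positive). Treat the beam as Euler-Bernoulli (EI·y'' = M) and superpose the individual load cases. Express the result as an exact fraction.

M(12/5) = -5556/625 kN·m

Load 1 — uniform load w=16 kN/m over full span:
  M_1 = wLx/2 - wL²/12 - wx²/2 = 16·12·(12/5)/2 - 16·12²/12 - 16·(12/5)²/2 = -192/25 kN·m
Load 2 — point force P=-7 kN at a=36/5 m (b=L-a=24/5):
  M_2 = Pb²(3a+b)x/L³ - Pab²/L²  [x≤a] = (-7)·(24/5)²·(3·(36/5)+(24/5))·(12/5)/12³ - (-7)·(36/5)·(24/5)²/12² = 1344/625 kN·m
Load 3 — triangular load w₀=5 kN/m (0→w₀ over full span):
  M_3 = 3w₀Lx/20 - w₀L²/30 - w₀x³/(6L) = 3·5·12·(12/5)/20 - 5·12²/30 - 5·(12/5)³/(6·12) = -84/25 kN·m
Superposition: M = Σ M_i = -5556/625 kN·m ≈ -8.889600 kN·m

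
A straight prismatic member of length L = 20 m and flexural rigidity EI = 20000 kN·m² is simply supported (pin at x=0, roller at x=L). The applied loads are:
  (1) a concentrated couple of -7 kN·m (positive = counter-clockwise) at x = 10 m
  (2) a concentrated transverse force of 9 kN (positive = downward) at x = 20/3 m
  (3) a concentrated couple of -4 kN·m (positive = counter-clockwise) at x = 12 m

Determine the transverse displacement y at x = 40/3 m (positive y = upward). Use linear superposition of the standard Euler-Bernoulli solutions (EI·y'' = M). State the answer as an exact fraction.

Load 1 — applied couple M₀=-7 kN·m at a=10 m (b=L-a=10):
  y_1 = (M₀x³/(6L)-M₀(x-a)²/2+C₁x)/EI  [x>a] with C₁=M₀(3b²-L²)/(6L)=35/6 = ((-7)·(40/3)³/(6·20)-(-7)·((40/3)-10)²/2+(35/6)·(40/3))/20000 = -7/6480 m
Load 2 — point force P=9 kN at a=20/3 m (b=L-a=40/3):
  y_2 = -Pa(L-x)(2Lx-a²-x²)/(6LEI)  [x>a] = -9·(20/3)·(20-(40/3))·(2·20·(40/3)-(20/3)²-(40/3)²)/(6·20·20000) = -7/135 m
Load 3 — applied couple M₀=-4 kN·m at a=12 m (b=L-a=8):
  y_3 = (M₀x³/(6L)-M₀(x-a)²/2+C₁x)/EI  [x>a] with C₁=M₀(3b²-L²)/(6L)=104/15 = ((-4)·(40/3)³/(6·20)-(-4)·((40/3)-12)²/2+(104/15)·(40/3))/20000 = 43/50625 m
Superposition: y = Σ y_i = -42187/810000 m ≈ -0.052083 m

y(40/3) = -42187/810000 m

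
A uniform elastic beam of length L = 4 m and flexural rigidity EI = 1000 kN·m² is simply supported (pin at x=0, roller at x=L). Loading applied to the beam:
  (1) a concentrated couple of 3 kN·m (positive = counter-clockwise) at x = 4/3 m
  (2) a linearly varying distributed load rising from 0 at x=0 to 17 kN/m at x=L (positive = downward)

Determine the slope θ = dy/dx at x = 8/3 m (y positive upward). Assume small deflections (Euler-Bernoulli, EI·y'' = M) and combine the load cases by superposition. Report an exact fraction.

Load 1 — applied couple M₀=3 kN·m at a=4/3 m (b=L-a=8/3):
  θ_1 = (M₀x²/(2L)-M₀(x-a)+C₁)/EI  [x>a] with C₁=M₀(3b²-L²)/(6L)=2/3 = (3·(8/3)²/(2·4)-3·((8/3)-(4/3))+(2/3))/1000 = -1/1500 rad
Load 2 — triangular load w₀=17 kN/m (0→w₀ over full span):
  θ_2 = -w₀(7L⁴-30L²x²+15x⁴)/(360LEI) = -17·(7·4⁴-30·4²·(8/3)²+15·(8/3)⁴)/(360·4·1000) = 1547/151875 rad
Superposition: θ = Σ θ_i = 5783/607500 rad ≈ 0.009519 rad

θ(8/3) = 5783/607500 rad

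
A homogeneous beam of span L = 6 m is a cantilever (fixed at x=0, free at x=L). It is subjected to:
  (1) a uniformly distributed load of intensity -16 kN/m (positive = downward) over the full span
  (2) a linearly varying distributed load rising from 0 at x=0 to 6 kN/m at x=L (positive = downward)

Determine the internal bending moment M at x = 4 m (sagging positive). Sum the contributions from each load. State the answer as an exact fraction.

Load 1 — uniform load w=-16 kN/m over full span:
  M_1 = -w(L-x)²/2 = -(-16)·(6-4)²/2 = 32 kN·m
Load 2 — triangular load w₀=6 kN/m (0→w₀ over full span):
  M_2 = w₀Lx/2 - w₀L²/3 - w₀x³/(6L) = 6·6·4/2 - 6·6²/3 - 6·4³/(6·6) = -32/3 kN·m
Superposition: M = Σ M_i = 64/3 kN·m ≈ 21.333333 kN·m

M(4) = 64/3 kN·m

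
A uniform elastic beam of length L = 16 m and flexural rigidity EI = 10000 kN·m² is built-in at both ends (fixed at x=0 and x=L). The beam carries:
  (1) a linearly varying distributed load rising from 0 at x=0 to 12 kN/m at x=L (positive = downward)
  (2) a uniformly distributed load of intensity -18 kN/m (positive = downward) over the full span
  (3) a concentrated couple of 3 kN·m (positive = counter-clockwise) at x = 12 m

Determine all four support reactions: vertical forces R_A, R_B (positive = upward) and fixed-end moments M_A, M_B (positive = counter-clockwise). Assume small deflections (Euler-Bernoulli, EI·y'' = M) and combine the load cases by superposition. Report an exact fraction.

R_A = -73593/640 kN, M_A = -22453/80 kN·m, R_B = -49287/640 kN, M_B = 18387/80 kN·m

Load 1 — triangular load w₀=12 kN/m (0→w₀ over full span):
  R_A = 3w₀L/20 = 3·12·16/20 = 144/5 kN
  M_A = w₀L²/30 = 12·16²/30 = 512/5 kN·m
  R_B = 7w₀L/20 = 7·12·16/20 = 336/5 kN
  M_B = -w₀L²/20 = -12·16²/20 = -768/5 kN·m
Load 2 — uniform load w=-18 kN/m over full span:
  R_A = wL/2 = (-18)·16/2 = -144 kN
  M_A = wL²/12 = (-18)·16²/12 = -384 kN·m
  R_B = wL/2 = (-18)·16/2 = -144 kN
  M_B = -wL²/12 = -(-18)·16²/12 = 384 kN·m
Load 3 — applied couple M₀=3 kN·m at a=12 m (b=L-a=4):
  R_A = 6M₀ab/L³ = 6·3·12·4/16³ = 27/128 kN
  M_A = M₀b(2a-b)/L² = 3·4·(2·12-4)/16² = 15/16 kN·m
  R_B = -6M₀ab/L³ = -6·3·12·4/16³ = -27/128 kN
  M_B = M₀a(2b-a)/L² = 3·12·(2·4-12)/16² = -9/16 kN·m
Superposition: R_A = -73593/640 kN, M_A = -22453/80 kN·m, R_B = -49287/640 kN, M_B = 18387/80 kN·m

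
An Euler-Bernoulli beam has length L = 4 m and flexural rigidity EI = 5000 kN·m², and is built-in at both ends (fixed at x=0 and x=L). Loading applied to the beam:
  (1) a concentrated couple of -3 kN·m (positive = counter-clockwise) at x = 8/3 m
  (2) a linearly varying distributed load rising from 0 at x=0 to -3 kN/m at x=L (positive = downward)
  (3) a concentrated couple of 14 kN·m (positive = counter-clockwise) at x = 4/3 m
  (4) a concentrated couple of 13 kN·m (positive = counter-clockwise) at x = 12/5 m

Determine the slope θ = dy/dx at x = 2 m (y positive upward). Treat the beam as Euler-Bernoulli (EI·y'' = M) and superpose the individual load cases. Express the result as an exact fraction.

θ(2) = 57/250000 rad

Load 1 — applied couple M₀=-3 kN·m at a=8/3 m (b=L-a=4/3):
  θ_1 = (R_Ax²/2 - M_Ax)/EI  [x≤a] with R_A=-1, M_A=-1 = ((-1)·2²/2 - (-1)·2)/5000 = 0 rad
Load 2 — triangular load w₀=-3 kN/m (0→w₀ over full span):
  θ_2 = -w₀(2x(L-x)(L-2x)(x+2L)+x²(L-x)²)/(120LEI) = -(-3)·(2·2·(4-2)·(4-2·2)·(2+2·4)+2²·(4-2)²)/(120·4·5000) = 1/50000 rad
Load 3 — applied couple M₀=14 kN·m at a=4/3 m (b=L-a=8/3):
  θ_3 = (R_Ax²/2 - M_Ax - M₀(x-a))/EI  [x>a] with R_A=14/3, M_A=0 = ((14/3)·2²/2 - 0·2 - 14·(2-(4/3)))/5000 = 0 rad
Load 4 — applied couple M₀=13 kN·m at a=12/5 m (b=L-a=8/5):
  θ_4 = (R_Ax²/2 - M_Ax)/EI  [x≤a] with R_A=117/25, M_A=104/25 = ((117/25)·2²/2 - (104/25)·2)/5000 = 13/62500 rad
Superposition: θ = Σ θ_i = 57/250000 rad ≈ 0.000228 rad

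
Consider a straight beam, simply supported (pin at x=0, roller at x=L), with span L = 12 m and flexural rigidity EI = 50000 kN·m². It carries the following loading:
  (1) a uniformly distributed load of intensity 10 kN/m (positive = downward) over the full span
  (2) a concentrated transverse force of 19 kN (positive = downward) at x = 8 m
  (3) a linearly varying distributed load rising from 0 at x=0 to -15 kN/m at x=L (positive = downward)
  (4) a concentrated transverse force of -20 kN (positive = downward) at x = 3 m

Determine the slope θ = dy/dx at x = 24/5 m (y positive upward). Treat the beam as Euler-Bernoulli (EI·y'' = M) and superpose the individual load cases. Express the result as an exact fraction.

Load 1 — uniform load w=10 kN/m over full span:
  θ_1 = -w(L³-6Lx²+4x³)/(24EI) = -10·(12³-6·12·(24/5)²+4·(24/5)³)/(24·50000) = -333/78125 rad
Load 2 — point force P=19 kN at a=8 m (b=L-a=4):
  θ_2 = -Pb(L²-b²-3x²)/(6LEI)  [x≤a] = -19·4·(12²-4²-3·(24/5)²)/(6·12·50000) = -874/703125 rad
Load 3 — triangular load w₀=-15 kN/m (0→w₀ over full span):
  θ_3 = -w₀(7L⁴-30L²x²+15x⁴)/(360LEI) = -(-15)·(7·12⁴-30·12²·(24/5)²+15·(24/5)⁴)/(360·12·50000) = 2907/781250 rad
Load 4 — point force P=-20 kN at a=3 m (b=L-a=9):
  θ_4 = -Pa(2L²-6Lx+3x²+a²)/(6LEI)  [x>a] = -(-20)·3·(2·12²-6·12·(24/5)+3·(24/5)²+3²)/(6·12·50000) = 171/500000 rad
Superposition: θ = Σ θ_i = -162277/112500000 rad ≈ -0.001442 rad

θ(24/5) = -162277/112500000 rad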